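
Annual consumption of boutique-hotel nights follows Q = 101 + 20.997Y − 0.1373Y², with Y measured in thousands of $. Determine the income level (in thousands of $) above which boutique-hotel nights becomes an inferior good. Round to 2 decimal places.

dQ/dY = 20.997 − 0.2746Y.
The good is inferior where dQ/dY < 0. Setting dQ/dY = 0 gives Y = 20.997 / 0.2746 = 76.46.

76.46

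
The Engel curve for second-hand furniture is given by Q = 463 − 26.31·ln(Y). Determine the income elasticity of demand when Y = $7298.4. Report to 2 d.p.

At Y = 7298.4: Q = 228.962.
dQ/dY = -26.31/Y = -0.0036049 at this income.
η = (dQ/dY)·(Y/Q) = -0.0036049 × (7298.4/228.962) = -0.11.

-0.11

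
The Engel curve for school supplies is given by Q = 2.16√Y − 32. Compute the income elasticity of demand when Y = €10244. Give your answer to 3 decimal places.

0.586

At Y = 10244: Q = 186.619.
dQ/dY = 2.16/(2√Y) = 0.0106706 at this income.
η = (dQ/dY)·(Y/Q) = 0.0106706 × (10244/186.619) = 0.586.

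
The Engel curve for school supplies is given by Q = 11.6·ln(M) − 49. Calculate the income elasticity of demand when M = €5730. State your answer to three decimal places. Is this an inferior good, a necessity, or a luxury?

0.226 (necessity)

At M = 5730: Q = 51.380.
dQ/dM = 11.6/M = 0.00202443 at this income.
η = (dQ/dM)·(M/Q) = 0.00202443 × (5730/51.380) = 0.226.
Since 0 < η < 1, the good is a necessity.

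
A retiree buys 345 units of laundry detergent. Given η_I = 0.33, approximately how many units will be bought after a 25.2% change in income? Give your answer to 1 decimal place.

373.7

%ΔQ ≈ η × %ΔI = 0.33 × 25.2% = 8.316%.
New Q ≈ 345 × (1 + 0.08316) = 373.7.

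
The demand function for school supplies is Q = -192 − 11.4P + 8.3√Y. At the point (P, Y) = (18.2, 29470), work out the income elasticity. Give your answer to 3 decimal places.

At P = 18.2, Y = 29470: Q = 1025.367.
Holding P constant, ∂Q/∂Y = 8.3/(2√Y) = 0.0241745.
η_Y = (∂Q/∂Y)·(Y/Q) = 0.0241745 × (29470/1025.367) = 0.695.

0.695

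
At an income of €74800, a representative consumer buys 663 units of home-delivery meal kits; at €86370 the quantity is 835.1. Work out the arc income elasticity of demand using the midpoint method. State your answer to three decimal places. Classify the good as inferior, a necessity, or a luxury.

ΔQ = 835.1 − 663 = 172.1; midpoint Q̄ = (663 + 835.1)/2 = 749.05.
ΔI = 86370 − 74800 = 11570; midpoint Ī = (74800 + 86370)/2 = 80585.
η = (ΔQ/Q̄) ÷ (ΔI/Ī) = (172.1/749.05) ÷ (11570/80585) = 1.600.
η > 1 ⇒ luxury.

1.600 (luxury)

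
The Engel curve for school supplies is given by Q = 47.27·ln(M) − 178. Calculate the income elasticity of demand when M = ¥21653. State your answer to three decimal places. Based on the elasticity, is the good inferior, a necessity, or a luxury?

0.161 (necessity)

At M = 21653: Q = 293.892.
dQ/dM = 47.27/M = 0.00218307 at this income.
η = (dQ/dM)·(M/Q) = 0.00218307 × (21653/293.892) = 0.161.
Since 0 < η < 1, the good is a necessity.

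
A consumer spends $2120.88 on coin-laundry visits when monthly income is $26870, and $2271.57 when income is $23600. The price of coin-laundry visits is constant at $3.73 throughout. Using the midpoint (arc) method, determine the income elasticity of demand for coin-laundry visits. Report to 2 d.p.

With a constant price, Q₁ = 2120.88/3.73 = 568.601 and Q₂ = 2271.57/3.73 = 609.000 (equivalently, work directly with expenditure since P cancels).
Midpoint %ΔQ = (2271.57 − 2120.88)/2196.23 = 0.06861; midpoint %ΔI = (23600 − 26870)/25235 = -0.12958.
η = 0.06861 / -0.12958 = -0.53.

-0.53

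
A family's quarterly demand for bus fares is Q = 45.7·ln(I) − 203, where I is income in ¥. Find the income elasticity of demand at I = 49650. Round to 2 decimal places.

At I = 49650: Q = 291.143.
dQ/dI = 45.7/I = 0.000920443 at this income.
η = (dQ/dI)·(I/Q) = 0.000920443 × (49650/291.143) = 0.16.

0.16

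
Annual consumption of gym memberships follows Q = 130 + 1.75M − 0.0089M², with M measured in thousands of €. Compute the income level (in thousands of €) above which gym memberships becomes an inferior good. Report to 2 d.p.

98.31

dQ/dM = 1.75 − 0.0178M.
The good is inferior where dQ/dM < 0. Setting dQ/dM = 0 gives M = 1.75 / 0.0178 = 98.31.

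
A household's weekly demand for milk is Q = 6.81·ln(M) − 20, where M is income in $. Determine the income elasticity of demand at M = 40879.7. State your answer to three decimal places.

0.130

At M = 40879.7: Q = 52.311.
dQ/dM = 6.81/M = 0.000166586 at this income.
η = (dQ/dM)·(M/Q) = 0.000166586 × (40879.7/52.311) = 0.130.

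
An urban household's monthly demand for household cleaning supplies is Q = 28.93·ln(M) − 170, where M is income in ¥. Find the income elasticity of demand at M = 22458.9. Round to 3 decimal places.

0.241

At M = 22458.9: Q = 119.862.
dQ/dM = 28.93/M = 0.00128813 at this income.
η = (dQ/dM)·(M/Q) = 0.00128813 × (22458.9/119.862) = 0.241.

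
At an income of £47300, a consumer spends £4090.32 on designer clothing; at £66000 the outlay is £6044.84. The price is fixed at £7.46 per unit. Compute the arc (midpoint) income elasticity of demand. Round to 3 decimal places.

1.168

With a constant price, Q₁ = 4090.32/7.46 = 548.300 and Q₂ = 6044.84/7.46 = 810.300 (equivalently, work directly with expenditure since P cancels).
Midpoint %ΔQ = (6044.84 − 4090.32)/5067.58 = 0.38569; midpoint %ΔI = (66000 − 47300)/56650 = 0.33010.
η = 0.38569 / 0.33010 = 1.168.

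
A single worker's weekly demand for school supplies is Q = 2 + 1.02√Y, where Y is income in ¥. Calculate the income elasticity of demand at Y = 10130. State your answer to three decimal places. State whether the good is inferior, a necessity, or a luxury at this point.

At Y = 10130: Q = 104.661.
dQ/dY = 1.02/(2√Y) = 0.00506717 at this income.
η = (dQ/dY)·(Y/Q) = 0.00506717 × (10130/104.661) = 0.490.
Since 0 < η < 1, the good is a necessity.

0.490 (necessity)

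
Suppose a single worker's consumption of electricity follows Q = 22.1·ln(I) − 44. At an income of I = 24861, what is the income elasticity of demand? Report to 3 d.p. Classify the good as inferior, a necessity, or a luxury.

0.123 (necessity)

At I = 24861: Q = 179.675.
dQ/dI = 22.1/I = 0.000888943 at this income.
η = (dQ/dI)·(I/Q) = 0.000888943 × (24861/179.675) = 0.123.
Since 0 < η < 1, the good is a necessity.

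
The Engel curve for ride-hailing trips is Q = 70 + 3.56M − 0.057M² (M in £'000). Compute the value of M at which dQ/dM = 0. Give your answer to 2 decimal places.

31.23

dQ/dM = 3.56 − 0.114M.
The good is inferior where dQ/dM < 0. Setting dQ/dM = 0 gives M = 3.56 / 0.114 = 31.23.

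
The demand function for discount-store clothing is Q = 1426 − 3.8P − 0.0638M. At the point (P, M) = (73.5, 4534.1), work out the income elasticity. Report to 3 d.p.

-0.337

At P = 73.5, M = 4534.1: Q = 857.424.
Holding P constant, ∂Q/∂M = −0.0638.
η_M = (∂Q/∂M)·(M/Q) = -0.0638 × (4534.1/857.424) = -0.337.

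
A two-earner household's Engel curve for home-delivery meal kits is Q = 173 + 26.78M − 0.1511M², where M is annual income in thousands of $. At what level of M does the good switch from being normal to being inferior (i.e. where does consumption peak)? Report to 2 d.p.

88.62

dQ/dM = 26.78 − 0.3022M.
The good is inferior where dQ/dM < 0. Setting dQ/dM = 0 gives M = 26.78 / 0.3022 = 88.62.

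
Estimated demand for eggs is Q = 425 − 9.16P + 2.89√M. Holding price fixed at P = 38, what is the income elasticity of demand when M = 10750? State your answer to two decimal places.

0.40

At P = 38, M = 10750: Q = 376.562.
Holding P constant, ∂Q/∂M = 2.89/(2√M) = 0.0139368.
η_M = (∂Q/∂M)·(M/Q) = 0.0139368 × (10750/376.562) = 0.40.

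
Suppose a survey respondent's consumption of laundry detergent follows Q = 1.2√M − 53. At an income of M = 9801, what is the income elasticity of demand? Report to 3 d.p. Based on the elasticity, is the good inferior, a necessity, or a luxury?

At M = 9801: Q = 65.800.
dQ/dM = 1.2/(2√M) = 0.00606061 at this income.
η = (dQ/dM)·(M/Q) = 0.00606061 × (9801/65.800) = 0.903.
Since 0 < η < 1, the good is a necessity.

0.903 (necessity)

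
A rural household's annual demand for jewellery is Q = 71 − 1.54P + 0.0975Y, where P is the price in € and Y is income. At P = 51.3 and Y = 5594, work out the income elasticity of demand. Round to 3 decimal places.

At P = 51.3, Y = 5594: Q = 537.413.
Holding P constant, ∂Q/∂Y = 0.0975.
η_Y = (∂Q/∂Y)·(Y/Q) = 0.0975 × (5594/537.413) = 1.015.

1.015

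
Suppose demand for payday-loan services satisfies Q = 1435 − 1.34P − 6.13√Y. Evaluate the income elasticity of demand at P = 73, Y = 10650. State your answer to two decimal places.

At P = 73, Y = 10650: Q = 704.571.
Holding P constant, ∂Q/∂Y = -6.13/(2√Y) = -0.0296999.
η_Y = (∂Q/∂Y)·(Y/Q) = -0.0296999 × (10650/704.571) = -0.45.

-0.45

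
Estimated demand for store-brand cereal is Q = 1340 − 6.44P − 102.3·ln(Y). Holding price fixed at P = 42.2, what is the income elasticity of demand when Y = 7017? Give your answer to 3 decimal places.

At P = 42.2, Y = 7017: Q = 162.254.
Holding P constant, ∂Q/∂Y = -102.3/Y = -0.0145789.
η_Y = (∂Q/∂Y)·(Y/Q) = -0.0145789 × (7017/162.254) = -0.630.

-0.630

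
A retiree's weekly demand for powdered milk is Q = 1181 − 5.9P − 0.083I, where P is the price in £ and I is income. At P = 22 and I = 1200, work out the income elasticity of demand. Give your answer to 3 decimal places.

-0.105

At P = 22, I = 1200: Q = 951.600.
Holding P constant, ∂Q/∂I = −0.083.
η_I = (∂Q/∂I)·(I/Q) = -0.083 × (1200/951.600) = -0.105.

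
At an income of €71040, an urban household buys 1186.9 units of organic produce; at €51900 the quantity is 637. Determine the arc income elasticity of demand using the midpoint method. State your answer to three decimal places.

1.937

ΔQ = 637 − 1186.9 = -549.9; midpoint Q̄ = (1186.9 + 637)/2 = 911.95.
ΔI = 51900 − 71040 = -19140; midpoint Ī = (71040 + 51900)/2 = 61470.
η = (ΔQ/Q̄) ÷ (ΔI/Ī) = (-549.9/911.95) ÷ (-19140/61470) = 1.937.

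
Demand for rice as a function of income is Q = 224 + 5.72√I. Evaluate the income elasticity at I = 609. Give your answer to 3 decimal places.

0.193

At I = 609: Q = 365.158.
dQ/dI = 5.72/(2√I) = 0.115893 at this income.
η = (dQ/dI)·(I/Q) = 0.115893 × (609/365.158) = 0.193.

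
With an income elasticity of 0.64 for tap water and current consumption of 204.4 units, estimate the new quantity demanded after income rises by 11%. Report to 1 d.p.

218.8

%ΔQ ≈ η × %ΔI = 0.64 × 11% = 7.04%.
New Q ≈ 204.4 × (1 + 0.0704) = 218.8.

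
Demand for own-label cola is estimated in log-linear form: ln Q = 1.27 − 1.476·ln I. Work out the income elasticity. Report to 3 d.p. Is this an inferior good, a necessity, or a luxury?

-1.476 (inferior good)

In a log-linear demand, the coefficient on ln I is the income elasticity.
So η = -1.476.
η < 0 ⇒ inferior good.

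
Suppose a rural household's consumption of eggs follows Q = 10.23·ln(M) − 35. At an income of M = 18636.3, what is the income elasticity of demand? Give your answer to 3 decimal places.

0.156

At M = 18636.3: Q = 65.590.
dQ/dM = 10.23/M = 0.000548929 at this income.
η = (dQ/dM)·(M/Q) = 0.000548929 × (18636.3/65.590) = 0.156.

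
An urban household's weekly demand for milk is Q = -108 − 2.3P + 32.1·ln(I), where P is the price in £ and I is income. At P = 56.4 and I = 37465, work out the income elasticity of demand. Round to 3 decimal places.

At P = 56.4, I = 37465: Q = 100.330.
Holding P constant, ∂Q/∂I = 32.1/I = 0.0008568.
η_I = (∂Q/∂I)·(I/Q) = 0.0008568 × (37465/100.330) = 0.320.

0.320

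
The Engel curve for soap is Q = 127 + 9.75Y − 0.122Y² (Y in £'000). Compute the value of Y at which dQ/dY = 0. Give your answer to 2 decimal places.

39.96

dQ/dY = 9.75 − 0.244Y.
The good is inferior where dQ/dY < 0. Setting dQ/dY = 0 gives Y = 9.75 / 0.244 = 39.96.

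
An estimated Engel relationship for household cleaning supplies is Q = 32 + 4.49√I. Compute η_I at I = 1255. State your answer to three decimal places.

At I = 1255: Q = 191.063.
dQ/dI = 4.49/(2√I) = 0.0633716 at this income.
η = (dQ/dI)·(I/Q) = 0.0633716 × (1255/191.063) = 0.416.

0.416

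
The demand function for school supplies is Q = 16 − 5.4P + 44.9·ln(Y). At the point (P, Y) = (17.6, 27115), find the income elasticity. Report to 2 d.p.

At P = 17.6, Y = 27115: Q = 379.292.
Holding P constant, ∂Q/∂Y = 44.9/Y = 0.00165591.
η_Y = (∂Q/∂Y)·(Y/Q) = 0.00165591 × (27115/379.292) = 0.12.

0.12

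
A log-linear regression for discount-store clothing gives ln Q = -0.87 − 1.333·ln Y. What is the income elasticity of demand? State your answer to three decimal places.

-1.333

In a log-linear demand, the coefficient on ln Y is the income elasticity.
So η = -1.333.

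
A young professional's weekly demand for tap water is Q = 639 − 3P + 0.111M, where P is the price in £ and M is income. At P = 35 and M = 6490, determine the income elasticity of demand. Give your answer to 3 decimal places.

At P = 35, M = 6490: Q = 1254.390.
Holding P constant, ∂Q/∂M = 0.111.
η_M = (∂Q/∂M)·(M/Q) = 0.111 × (6490/1254.390) = 0.574.

0.574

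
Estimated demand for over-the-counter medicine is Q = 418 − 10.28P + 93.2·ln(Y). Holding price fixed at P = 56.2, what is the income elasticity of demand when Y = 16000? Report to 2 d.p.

At P = 56.2, Y = 16000: Q = 742.472.
Holding P constant, ∂Q/∂Y = 93.2/Y = 0.005825.
η_Y = (∂Q/∂Y)·(Y/Q) = 0.005825 × (16000/742.472) = 0.13.

0.13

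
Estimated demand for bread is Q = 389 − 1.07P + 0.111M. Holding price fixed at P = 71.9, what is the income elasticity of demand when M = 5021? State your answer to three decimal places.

At P = 71.9, M = 5021: Q = 869.398.
Holding P constant, ∂Q/∂M = 0.111.
η_M = (∂Q/∂M)·(M/Q) = 0.111 × (5021/869.398) = 0.641.

0.641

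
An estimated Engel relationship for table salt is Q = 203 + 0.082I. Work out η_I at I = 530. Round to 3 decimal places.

At I = 530: Q = 246.460.
dQ/dI = 0.082.
η = (dQ/dI)·(I/Q) = 0.082 × (530/246.460) = 0.176.

0.176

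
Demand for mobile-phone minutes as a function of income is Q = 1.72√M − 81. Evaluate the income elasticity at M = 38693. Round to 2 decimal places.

0.66

At M = 38693: Q = 257.333.
dQ/dM = 1.72/(2√M) = 0.00437202 at this income.
η = (dQ/dM)·(M/Q) = 0.00437202 × (38693/257.333) = 0.66.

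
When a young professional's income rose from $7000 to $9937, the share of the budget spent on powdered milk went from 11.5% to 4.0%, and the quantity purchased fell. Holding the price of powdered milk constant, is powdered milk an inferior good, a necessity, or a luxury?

Quantity demanded falls as income rises, so η < 0.

inferior good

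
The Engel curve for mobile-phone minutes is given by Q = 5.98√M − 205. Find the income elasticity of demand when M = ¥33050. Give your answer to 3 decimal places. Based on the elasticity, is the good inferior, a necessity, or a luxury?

0.616 (necessity)

At M = 33050: Q = 882.144.
dQ/dM = 5.98/(2√M) = 0.016447 at this income.
η = (dQ/dM)·(M/Q) = 0.016447 × (33050/882.144) = 0.616.
Since 0 < η < 1, the good is a necessity.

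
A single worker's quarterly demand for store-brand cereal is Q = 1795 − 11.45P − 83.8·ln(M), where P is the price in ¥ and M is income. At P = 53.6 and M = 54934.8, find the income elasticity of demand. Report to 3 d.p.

-0.314

At P = 53.6, M = 54934.8: Q = 266.695.
Holding P constant, ∂Q/∂M = -83.8/M = -0.00152544.
η_M = (∂Q/∂M)·(M/Q) = -0.00152544 × (54934.8/266.695) = -0.314.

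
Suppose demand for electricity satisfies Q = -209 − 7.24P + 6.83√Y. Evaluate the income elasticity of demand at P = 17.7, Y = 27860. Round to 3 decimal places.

At P = 17.7, Y = 27860: Q = 802.869.
Holding P constant, ∂Q/∂Y = 6.83/(2√Y) = 0.0204597.
η_Y = (∂Q/∂Y)·(Y/Q) = 0.0204597 × (27860/802.869) = 0.710.

0.710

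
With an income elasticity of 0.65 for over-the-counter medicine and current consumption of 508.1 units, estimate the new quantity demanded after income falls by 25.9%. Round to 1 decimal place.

422.6

%ΔQ ≈ η × %ΔI = 0.65 × (-25.9%) = -16.835%.
New Q ≈ 508.1 × (1 − 0.16835) = 422.6.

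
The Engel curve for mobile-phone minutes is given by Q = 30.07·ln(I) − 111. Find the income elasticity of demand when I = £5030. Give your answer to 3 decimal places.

At I = 5030: Q = 145.292.
dQ/dI = 30.07/I = 0.00597813 at this income.
η = (dQ/dI)·(I/Q) = 0.00597813 × (5030/145.292) = 0.207.

0.207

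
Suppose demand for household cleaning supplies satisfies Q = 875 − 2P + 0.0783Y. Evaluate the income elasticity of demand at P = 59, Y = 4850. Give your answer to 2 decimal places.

At P = 59, Y = 4850: Q = 1136.755.
Holding P constant, ∂Q/∂Y = 0.0783.
η_Y = (∂Q/∂Y)·(Y/Q) = 0.0783 × (4850/1136.755) = 0.33.

0.33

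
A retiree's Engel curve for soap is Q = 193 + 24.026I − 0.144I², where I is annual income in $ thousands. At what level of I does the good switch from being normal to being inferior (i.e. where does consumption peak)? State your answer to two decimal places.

dQ/dI = 24.026 − 0.288I.
The good is inferior where dQ/dI < 0. Setting dQ/dI = 0 gives I = 24.026 / 0.288 = 83.42.

83.42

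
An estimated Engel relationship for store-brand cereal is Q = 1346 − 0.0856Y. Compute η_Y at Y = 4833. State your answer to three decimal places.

At Y = 4833: Q = 932.295.
dQ/dY = −0.0856.
η = (dQ/dY)·(Y/Q) = -0.0856 × (4833/932.295) = -0.444.

-0.444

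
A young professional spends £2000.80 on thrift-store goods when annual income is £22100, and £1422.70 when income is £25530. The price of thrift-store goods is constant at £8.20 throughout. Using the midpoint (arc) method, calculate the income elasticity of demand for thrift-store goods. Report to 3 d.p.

With a constant price, Q₁ = 2000.80/8.20 = 244.000 and Q₂ = 1422.70/8.20 = 173.500 (equivalently, work directly with expenditure since P cancels).
Midpoint %ΔQ = (1422.70 − 2000.80)/1711.75 = -0.33772; midpoint %ΔI = (25530 − 22100)/23815 = 0.14403.
η = -0.33772 / 0.14403 = -2.345.

-2.345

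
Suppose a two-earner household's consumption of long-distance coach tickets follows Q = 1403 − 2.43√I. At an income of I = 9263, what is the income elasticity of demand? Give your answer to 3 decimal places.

-0.100

At I = 9263: Q = 1169.126.
dQ/dI = -2.43/(2√I) = -0.0126241 at this income.
η = (dQ/dI)·(I/Q) = -0.0126241 × (9263/1169.126) = -0.100.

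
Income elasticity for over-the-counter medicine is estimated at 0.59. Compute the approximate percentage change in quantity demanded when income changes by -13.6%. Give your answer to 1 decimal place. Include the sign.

-8.0%

%ΔQ ≈ η × %ΔI = 0.59 × (-13.6%) = -8.0%.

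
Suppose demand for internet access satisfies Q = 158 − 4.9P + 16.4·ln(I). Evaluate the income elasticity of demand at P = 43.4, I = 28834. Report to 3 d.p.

0.144

At P = 43.4, I = 28834: Q = 113.757.
Holding P constant, ∂Q/∂I = 16.4/I = 0.000568773.
η_I = (∂Q/∂I)·(I/Q) = 0.000568773 × (28834/113.757) = 0.144.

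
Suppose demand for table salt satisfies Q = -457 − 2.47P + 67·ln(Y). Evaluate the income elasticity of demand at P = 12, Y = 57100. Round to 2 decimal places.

At P = 12, Y = 57100: Q = 247.181.
Holding P constant, ∂Q/∂Y = 67/Y = 0.00117338.
η_Y = (∂Q/∂Y)·(Y/Q) = 0.00117338 × (57100/247.181) = 0.27.

0.27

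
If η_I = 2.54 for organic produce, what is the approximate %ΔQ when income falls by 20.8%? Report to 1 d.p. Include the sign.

-52.8%

%ΔQ ≈ η × %ΔI = 2.54 × (-20.8%) = -52.8%.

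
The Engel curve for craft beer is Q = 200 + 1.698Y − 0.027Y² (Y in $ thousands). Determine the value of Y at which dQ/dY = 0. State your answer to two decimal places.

dQ/dY = 1.698 − 0.054Y.
The good is inferior where dQ/dY < 0. Setting dQ/dY = 0 gives Y = 1.698 / 0.054 = 31.44.

31.44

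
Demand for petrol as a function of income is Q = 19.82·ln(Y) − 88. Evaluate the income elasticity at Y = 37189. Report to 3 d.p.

0.164

At Y = 37189: Q = 120.581.
dQ/dY = 19.82/Y = 0.000532953 at this income.
η = (dQ/dY)·(Y/Q) = 0.000532953 × (37189/120.581) = 0.164.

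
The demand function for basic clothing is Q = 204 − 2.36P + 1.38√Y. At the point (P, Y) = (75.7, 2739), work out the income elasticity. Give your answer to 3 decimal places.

0.370

At P = 75.7, Y = 2739: Q = 97.571.
Holding P constant, ∂Q/∂Y = 1.38/(2√Y) = 0.0131842.
η_Y = (∂Q/∂Y)·(Y/Q) = 0.0131842 × (2739/97.571) = 0.370.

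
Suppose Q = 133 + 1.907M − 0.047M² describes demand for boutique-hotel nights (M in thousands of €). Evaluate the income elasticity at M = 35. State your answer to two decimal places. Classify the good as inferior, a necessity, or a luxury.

-0.34 (inferior good)

At M = 35: Q = 142.1700.
dQ/dM = 1.907 − 0.094M = -1.38300.
η = (dQ/dM)·(M/Q) = -1.38300 × (35/142.1700) = -0.34.
η < 0 ⇒ inferior good.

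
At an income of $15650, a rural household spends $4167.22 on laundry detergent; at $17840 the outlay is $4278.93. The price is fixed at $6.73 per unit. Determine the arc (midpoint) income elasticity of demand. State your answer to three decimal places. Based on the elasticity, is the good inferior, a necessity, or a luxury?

0.202 (necessity)

With a constant price, Q₁ = 4167.22/6.73 = 619.201 and Q₂ = 4278.93/6.73 = 635.799 (equivalently, work directly with expenditure since P cancels).
Midpoint %ΔQ = (4278.93 − 4167.22)/4223.08 = 0.02645; midpoint %ΔI = (17840 − 15650)/16745 = 0.13079.
η = 0.02645 / 0.13079 = 0.202.
0 < η < 1 ⇒ necessity.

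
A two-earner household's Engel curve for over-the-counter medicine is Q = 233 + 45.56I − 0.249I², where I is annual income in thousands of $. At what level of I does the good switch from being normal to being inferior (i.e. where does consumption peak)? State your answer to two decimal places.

dQ/dI = 45.56 − 0.498I.
The good is inferior where dQ/dI < 0. Setting dQ/dI = 0 gives I = 45.56 / 0.498 = 91.49.

91.49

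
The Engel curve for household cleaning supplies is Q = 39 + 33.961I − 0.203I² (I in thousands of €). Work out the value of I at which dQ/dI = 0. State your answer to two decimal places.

83.65

dQ/dI = 33.961 − 0.406I.
The good is inferior where dQ/dI < 0. Setting dQ/dI = 0 gives I = 33.961 / 0.406 = 83.65.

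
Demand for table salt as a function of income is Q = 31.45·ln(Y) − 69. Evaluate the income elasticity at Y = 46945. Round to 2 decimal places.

At Y = 46945: Q = 269.299.
dQ/dY = 31.45/Y = 0.000669933 at this income.
η = (dQ/dY)·(Y/Q) = 0.000669933 × (46945/269.299) = 0.12.

0.12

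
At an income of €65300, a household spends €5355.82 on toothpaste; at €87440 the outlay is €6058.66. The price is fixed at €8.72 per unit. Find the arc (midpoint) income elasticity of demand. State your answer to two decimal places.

With a constant price, Q₁ = 5355.82/8.72 = 614.200 and Q₂ = 6058.66/8.72 = 694.800 (equivalently, work directly with expenditure since P cancels).
Midpoint %ΔQ = (6058.66 − 5355.82)/5707.24 = 0.12315; midpoint %ΔI = (87440 − 65300)/76370 = 0.28990.
η = 0.12315 / 0.28990 = 0.42.

0.42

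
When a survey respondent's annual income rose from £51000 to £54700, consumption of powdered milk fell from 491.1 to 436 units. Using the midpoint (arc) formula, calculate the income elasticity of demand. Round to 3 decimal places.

ΔQ = 436 − 491.1 = -55.1; midpoint Q̄ = (491.1 + 436)/2 = 463.55.
ΔI = 54700 − 51000 = 3700; midpoint Ī = (51000 + 54700)/2 = 52850.
η = (ΔQ/Q̄) ÷ (ΔI/Ī) = (-55.1/463.55) ÷ (3700/52850) = -1.698.

-1.698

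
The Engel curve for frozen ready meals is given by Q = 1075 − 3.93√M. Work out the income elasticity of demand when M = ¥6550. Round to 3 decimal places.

At M = 6550: Q = 756.937.
dQ/dM = -3.93/(2√M) = -0.0242796 at this income.
η = (dQ/dM)·(M/Q) = -0.0242796 × (6550/756.937) = -0.210.

-0.210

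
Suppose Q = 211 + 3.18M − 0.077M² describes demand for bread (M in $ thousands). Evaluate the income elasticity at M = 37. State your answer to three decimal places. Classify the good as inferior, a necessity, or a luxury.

At M = 37: Q = 223.2470.
dQ/dM = 3.18 − 0.154M = -2.51800.
η = (dQ/dM)·(M/Q) = -2.51800 × (37/223.2470) = -0.417.
η < 0 ⇒ inferior good.

-0.417 (inferior good)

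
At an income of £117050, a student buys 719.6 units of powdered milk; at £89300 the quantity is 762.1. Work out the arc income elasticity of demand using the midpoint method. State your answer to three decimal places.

ΔQ = 762.1 − 719.6 = 42.5; midpoint Q̄ = (719.6 + 762.1)/2 = 740.85.
ΔI = 89300 − 117050 = -27750; midpoint Ī = (117050 + 89300)/2 = 103175.
η = (ΔQ/Q̄) ÷ (ΔI/Ī) = (42.5/740.85) ÷ (-27750/103175) = -0.213.

-0.213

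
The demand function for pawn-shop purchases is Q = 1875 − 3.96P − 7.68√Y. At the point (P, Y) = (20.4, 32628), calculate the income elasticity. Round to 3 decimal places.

At P = 20.4, Y = 32628: Q = 406.961.
Holding P constant, ∂Q/∂Y = -7.68/(2√Y) = -0.0212587.
η_Y = (∂Q/∂Y)·(Y/Q) = -0.0212587 × (32628/406.961) = -1.704.

-1.704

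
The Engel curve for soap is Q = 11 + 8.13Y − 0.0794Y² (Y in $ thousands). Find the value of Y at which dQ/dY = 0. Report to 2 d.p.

51.20

dQ/dY = 8.13 − 0.1588Y.
The good is inferior where dQ/dY < 0. Setting dQ/dY = 0 gives Y = 8.13 / 0.1588 = 51.20.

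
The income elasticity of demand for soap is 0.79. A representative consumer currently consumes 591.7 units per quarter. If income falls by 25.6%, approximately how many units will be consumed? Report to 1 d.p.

%ΔQ ≈ η × %ΔI = 0.79 × (-25.6%) = -20.224%.
New Q ≈ 591.7 × (1 − 0.20224) = 472.0.

472.0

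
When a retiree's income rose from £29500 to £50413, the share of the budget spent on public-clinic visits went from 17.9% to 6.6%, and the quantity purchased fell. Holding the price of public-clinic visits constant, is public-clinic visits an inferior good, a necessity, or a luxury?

Quantity demanded falls as income rises, so η < 0.

inferior good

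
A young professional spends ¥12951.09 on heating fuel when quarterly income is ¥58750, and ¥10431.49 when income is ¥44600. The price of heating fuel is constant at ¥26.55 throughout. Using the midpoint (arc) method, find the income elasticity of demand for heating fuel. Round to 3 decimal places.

0.787

With a constant price, Q₁ = 12951.09/26.55 = 487.800 and Q₂ = 10431.49/26.55 = 392.900 (equivalently, work directly with expenditure since P cancels).
Midpoint %ΔQ = (10431.49 − 12951.09)/11691.29 = -0.21551; midpoint %ΔI = (44600 − 58750)/51675 = -0.27383.
η = -0.21551 / -0.27383 = 0.787.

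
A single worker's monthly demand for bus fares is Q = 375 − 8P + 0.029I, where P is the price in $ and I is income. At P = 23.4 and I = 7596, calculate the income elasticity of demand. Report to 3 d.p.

0.540

At P = 23.4, I = 7596: Q = 408.084.
Holding P constant, ∂Q/∂I = 0.029.
η_I = (∂Q/∂I)·(I/Q) = 0.029 × (7596/408.084) = 0.540.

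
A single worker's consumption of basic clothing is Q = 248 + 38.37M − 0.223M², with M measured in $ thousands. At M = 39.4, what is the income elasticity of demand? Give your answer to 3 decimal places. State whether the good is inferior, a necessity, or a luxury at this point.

At M = 39.4: Q = 1413.6017.
dQ/dM = 38.37 − 0.446M = 20.79760.
η = (dQ/dM)·(M/Q) = 20.79760 × (39.4/1413.6017) = 0.580.
0 < η < 1 ⇒ necessity.

0.580 (necessity)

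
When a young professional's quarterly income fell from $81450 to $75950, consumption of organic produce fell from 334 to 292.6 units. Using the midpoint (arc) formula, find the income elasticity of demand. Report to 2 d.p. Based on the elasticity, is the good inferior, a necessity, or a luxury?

1.89 (luxury)

ΔQ = 292.6 − 334 = -41.4; midpoint Q̄ = (334 + 292.6)/2 = 313.3.
ΔI = 75950 − 81450 = -5500; midpoint Ī = (81450 + 75950)/2 = 78700.
η = (ΔQ/Q̄) ÷ (ΔI/Ī) = (-41.4/313.3) ÷ (-5500/78700) = 1.89.
η > 1 ⇒ luxury.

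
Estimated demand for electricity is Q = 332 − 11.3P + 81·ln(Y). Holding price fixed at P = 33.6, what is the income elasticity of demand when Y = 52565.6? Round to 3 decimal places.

0.097

At P = 33.6, Y = 52565.6: Q = 832.775.
Holding P constant, ∂Q/∂Y = 81/Y = 0.00154093.
η_Y = (∂Q/∂Y)·(Y/Q) = 0.00154093 × (52565.6/832.775) = 0.097.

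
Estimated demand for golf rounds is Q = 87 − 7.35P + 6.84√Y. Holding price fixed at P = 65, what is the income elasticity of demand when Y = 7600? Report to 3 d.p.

1.451

At P = 65, Y = 7600: Q = 205.547.
Holding P constant, ∂Q/∂Y = 6.84/(2√Y) = 0.0392301.
η_Y = (∂Q/∂Y)·(Y/Q) = 0.0392301 × (7600/205.547) = 1.451.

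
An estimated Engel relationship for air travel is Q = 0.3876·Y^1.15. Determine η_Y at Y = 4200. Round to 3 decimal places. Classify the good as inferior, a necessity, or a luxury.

1.150 (luxury)

For Q = A·Y^β the income elasticity is constant and equal to β.
Here β = 1.15, so η = 1.150.
Since η > 1, the good is a luxury.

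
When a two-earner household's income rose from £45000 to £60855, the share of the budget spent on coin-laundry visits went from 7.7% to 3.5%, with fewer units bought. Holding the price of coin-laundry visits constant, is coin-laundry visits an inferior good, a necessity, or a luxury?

Quantity demanded falls as income rises, so η < 0.

inferior good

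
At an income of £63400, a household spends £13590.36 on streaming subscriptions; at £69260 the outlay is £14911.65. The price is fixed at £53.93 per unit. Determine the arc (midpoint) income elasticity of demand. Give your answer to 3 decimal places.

With a constant price, Q₁ = 13590.36/53.93 = 252.000 and Q₂ = 14911.65/53.93 = 276.500 (equivalently, work directly with expenditure since P cancels).
Midpoint %ΔQ = (14911.65 − 13590.36)/14251.01 = 0.09272; midpoint %ΔI = (69260 − 63400)/66330 = 0.08835.
η = 0.09272 / 0.08835 = 1.049.

1.049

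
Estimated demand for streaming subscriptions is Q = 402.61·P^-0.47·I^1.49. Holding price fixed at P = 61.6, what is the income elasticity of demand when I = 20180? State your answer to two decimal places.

1.49

For a multiplicative demand Q = A·P^α·I^β, the income elasticity is β everywhere.
Here β = 1.49, so η = 1.49.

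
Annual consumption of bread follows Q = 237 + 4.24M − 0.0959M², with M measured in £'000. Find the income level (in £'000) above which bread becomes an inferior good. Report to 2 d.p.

22.11

dQ/dM = 4.24 − 0.1918M.
The good is inferior where dQ/dM < 0. Setting dQ/dM = 0 gives M = 4.24 / 0.1918 = 22.11.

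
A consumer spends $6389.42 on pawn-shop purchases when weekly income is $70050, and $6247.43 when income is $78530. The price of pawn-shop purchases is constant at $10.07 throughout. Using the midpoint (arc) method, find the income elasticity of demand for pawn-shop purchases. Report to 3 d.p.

-0.197

With a constant price, Q₁ = 6389.42/10.07 = 634.500 and Q₂ = 6247.43/10.07 = 620.400 (equivalently, work directly with expenditure since P cancels).
Midpoint %ΔQ = (6247.43 − 6389.42)/6318.43 = -0.02247; midpoint %ΔI = (78530 − 70050)/74290 = 0.11415.
η = -0.02247 / 0.11415 = -0.197.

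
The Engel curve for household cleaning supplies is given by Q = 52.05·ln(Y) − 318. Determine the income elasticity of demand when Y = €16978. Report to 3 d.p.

At Y = 16978: Q = 188.950.
dQ/dY = 52.05/Y = 0.00306573 at this income.
η = (dQ/dY)·(Y/Q) = 0.00306573 × (16978/188.950) = 0.275.

0.275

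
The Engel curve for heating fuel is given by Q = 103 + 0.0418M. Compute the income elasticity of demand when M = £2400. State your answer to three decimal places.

0.493

At M = 2400: Q = 203.320.
dQ/dM = 0.0418.
η = (dQ/dM)·(M/Q) = 0.0418 × (2400/203.320) = 0.493.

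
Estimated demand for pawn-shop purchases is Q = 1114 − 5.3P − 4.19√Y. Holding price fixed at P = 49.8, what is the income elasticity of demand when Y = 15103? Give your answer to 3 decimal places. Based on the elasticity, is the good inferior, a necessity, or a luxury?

-0.768 (inferior good)

At P = 49.8, Y = 15103: Q = 335.133.
Holding P constant, ∂Q/∂Y = -4.19/(2√Y) = -0.0170472.
η_Y = (∂Q/∂Y)·(Y/Q) = -0.0170472 × (15103/335.133) = -0.768.
Since η < 0, this is an inferior good.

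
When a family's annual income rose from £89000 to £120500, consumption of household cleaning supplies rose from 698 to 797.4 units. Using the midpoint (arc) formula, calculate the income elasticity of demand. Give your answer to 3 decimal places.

ΔQ = 797.4 − 698 = 99.4; midpoint Q̄ = (698 + 797.4)/2 = 747.7.
ΔI = 120500 − 89000 = 31500; midpoint Ī = (89000 + 120500)/2 = 104750.
η = (ΔQ/Q̄) ÷ (ΔI/Ī) = (99.4/747.7) ÷ (31500/104750) = 0.442.

0.442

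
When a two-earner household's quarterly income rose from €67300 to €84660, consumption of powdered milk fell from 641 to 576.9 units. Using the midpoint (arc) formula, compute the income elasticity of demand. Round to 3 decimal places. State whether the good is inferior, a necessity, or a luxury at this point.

-0.461 (inferior good)

ΔQ = 576.9 − 641 = -64.1; midpoint Q̄ = (641 + 576.9)/2 = 608.95.
ΔI = 84660 − 67300 = 17360; midpoint Ī = (67300 + 84660)/2 = 75980.
η = (ΔQ/Q̄) ÷ (ΔI/Ī) = (-64.1/608.95) ÷ (17360/75980) = -0.461.
η < 0 ⇒ inferior good.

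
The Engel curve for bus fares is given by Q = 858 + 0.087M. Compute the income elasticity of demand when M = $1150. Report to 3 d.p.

At M = 1150: Q = 958.050.
dQ/dM = 0.087.
η = (dQ/dM)·(M/Q) = 0.087 × (1150/958.050) = 0.104.

0.104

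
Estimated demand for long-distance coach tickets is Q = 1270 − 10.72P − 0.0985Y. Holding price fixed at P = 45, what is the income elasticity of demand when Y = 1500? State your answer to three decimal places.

-0.231

At P = 45, Y = 1500: Q = 639.850.
Holding P constant, ∂Q/∂Y = −0.0985.
η_Y = (∂Q/∂Y)·(Y/Q) = -0.0985 × (1500/639.850) = -0.231.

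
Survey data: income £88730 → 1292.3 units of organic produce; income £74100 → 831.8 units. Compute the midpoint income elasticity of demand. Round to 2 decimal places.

2.41

ΔQ = 831.8 − 1292.3 = -460.5; midpoint Q̄ = (1292.3 + 831.8)/2 = 1062.05.
ΔI = 74100 − 88730 = -14630; midpoint Ī = (88730 + 74100)/2 = 81415.
η = (ΔQ/Q̄) ÷ (ΔI/Ī) = (-460.5/1062.05) ÷ (-14630/81415) = 2.41.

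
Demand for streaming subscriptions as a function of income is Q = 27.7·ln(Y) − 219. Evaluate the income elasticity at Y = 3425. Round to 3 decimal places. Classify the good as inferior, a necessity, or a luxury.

At Y = 3425: Q = 6.446.
dQ/dY = 27.7/Y = 0.00808759 at this income.
η = (dQ/dY)·(Y/Q) = 0.00808759 × (3425/6.446) = 4.297.
Since η > 1, the good is a luxury.

4.297 (luxury)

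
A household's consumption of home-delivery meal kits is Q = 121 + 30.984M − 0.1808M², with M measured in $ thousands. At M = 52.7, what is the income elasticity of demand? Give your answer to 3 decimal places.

At M = 52.7: Q = 1251.7228.
dQ/dM = 30.984 − 0.3616M = 11.92768.
η = (dQ/dM)·(M/Q) = 11.92768 × (52.7/1251.7228) = 0.502.

0.502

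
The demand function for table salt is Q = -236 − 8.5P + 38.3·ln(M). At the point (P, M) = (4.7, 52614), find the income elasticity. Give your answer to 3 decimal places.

0.273

At P = 4.7, M = 52614: Q = 140.399.
Holding P constant, ∂Q/∂M = 38.3/M = 0.000727943.
η_M = (∂Q/∂M)·(M/Q) = 0.000727943 × (52614/140.399) = 0.273.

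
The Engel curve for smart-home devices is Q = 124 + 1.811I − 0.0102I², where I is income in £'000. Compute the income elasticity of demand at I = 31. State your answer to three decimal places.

0.214

At I = 31: Q = 170.3388.
dQ/dI = 1.811 − 0.0204I = 1.17860.
η = (dQ/dI)·(I/Q) = 1.17860 × (31/170.3388) = 0.214.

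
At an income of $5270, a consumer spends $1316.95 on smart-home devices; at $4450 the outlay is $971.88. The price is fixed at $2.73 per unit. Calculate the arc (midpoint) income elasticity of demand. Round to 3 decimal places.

1.787

With a constant price, Q₁ = 1316.95/2.73 = 482.399 and Q₂ = 971.88/2.73 = 356.000 (equivalently, work directly with expenditure since P cancels).
Midpoint %ΔQ = (971.88 − 1316.95)/1144.42 = -0.30153; midpoint %ΔI = (4450 − 5270)/4860 = -0.16872.
η = -0.30153 / -0.16872 = 1.787.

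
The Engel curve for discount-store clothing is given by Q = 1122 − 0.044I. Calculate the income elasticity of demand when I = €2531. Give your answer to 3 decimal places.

-0.110

At I = 2531: Q = 1010.636.
dQ/dI = −0.044.
η = (dQ/dI)·(I/Q) = -0.044 × (2531/1010.636) = -0.110.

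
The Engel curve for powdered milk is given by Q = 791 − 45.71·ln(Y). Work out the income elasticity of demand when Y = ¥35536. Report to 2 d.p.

At Y = 35536: Q = 312.037.
dQ/dY = -45.71/Y = -0.0012863 at this income.
η = (dQ/dY)·(Y/Q) = -0.0012863 × (35536/312.037) = -0.15.

-0.15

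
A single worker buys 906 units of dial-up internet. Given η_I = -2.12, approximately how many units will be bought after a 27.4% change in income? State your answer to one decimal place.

%ΔQ ≈ η × %ΔI = -2.12 × 27.4% = -58.088%.
New Q ≈ 906 × (1 − 0.58088) = 379.7.

379.7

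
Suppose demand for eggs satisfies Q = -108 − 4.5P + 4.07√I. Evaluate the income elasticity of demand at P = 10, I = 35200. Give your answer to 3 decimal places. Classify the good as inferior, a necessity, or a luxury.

At P = 10, I = 35200: Q = 610.600.
Holding P constant, ∂Q/∂I = 4.07/(2√I) = 0.0108466.
η_I = (∂Q/∂I)·(I/Q) = 0.0108466 × (35200/610.600) = 0.625.
Since 0 < η < 1, this is a necessity.

0.625 (necessity)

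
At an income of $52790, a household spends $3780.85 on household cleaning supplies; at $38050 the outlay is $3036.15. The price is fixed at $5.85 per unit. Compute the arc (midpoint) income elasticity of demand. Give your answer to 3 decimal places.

0.673

With a constant price, Q₁ = 3780.85/5.85 = 646.299 and Q₂ = 3036.15/5.85 = 519.000 (equivalently, work directly with expenditure since P cancels).
Midpoint %ΔQ = (3036.15 − 3780.85)/3408.50 = -0.21848; midpoint %ΔI = (38050 − 52790)/45420 = -0.32453.
η = -0.21848 / -0.32453 = 0.673.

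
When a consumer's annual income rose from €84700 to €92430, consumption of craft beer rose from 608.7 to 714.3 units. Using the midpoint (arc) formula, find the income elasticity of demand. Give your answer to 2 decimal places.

ΔQ = 714.3 − 608.7 = 105.6; midpoint Q̄ = (608.7 + 714.3)/2 = 661.5.
ΔI = 92430 − 84700 = 7730; midpoint Ī = (84700 + 92430)/2 = 88565.
η = (ΔQ/Q̄) ÷ (ΔI/Ī) = (105.6/661.5) ÷ (7730/88565) = 1.83.

1.83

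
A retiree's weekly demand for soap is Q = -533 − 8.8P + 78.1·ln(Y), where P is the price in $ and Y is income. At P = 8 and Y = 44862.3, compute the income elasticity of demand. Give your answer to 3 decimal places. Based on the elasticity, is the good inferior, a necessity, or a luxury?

0.335 (necessity)

At P = 8, Y = 44862.3: Q = 233.157.
Holding P constant, ∂Q/∂Y = 78.1/Y = 0.00174088.
η_Y = (∂Q/∂Y)·(Y/Q) = 0.00174088 × (44862.3/233.157) = 0.335.
Since 0 < η < 1, this is a necessity.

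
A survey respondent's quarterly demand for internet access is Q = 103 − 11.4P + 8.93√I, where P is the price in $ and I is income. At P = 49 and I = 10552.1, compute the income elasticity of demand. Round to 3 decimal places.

0.993

At P = 49, I = 10552.1: Q = 461.720.
Holding P constant, ∂Q/∂I = 8.93/(2√I) = 0.0434662.
η_I = (∂Q/∂I)·(I/Q) = 0.0434662 × (10552.1/461.720) = 0.993.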